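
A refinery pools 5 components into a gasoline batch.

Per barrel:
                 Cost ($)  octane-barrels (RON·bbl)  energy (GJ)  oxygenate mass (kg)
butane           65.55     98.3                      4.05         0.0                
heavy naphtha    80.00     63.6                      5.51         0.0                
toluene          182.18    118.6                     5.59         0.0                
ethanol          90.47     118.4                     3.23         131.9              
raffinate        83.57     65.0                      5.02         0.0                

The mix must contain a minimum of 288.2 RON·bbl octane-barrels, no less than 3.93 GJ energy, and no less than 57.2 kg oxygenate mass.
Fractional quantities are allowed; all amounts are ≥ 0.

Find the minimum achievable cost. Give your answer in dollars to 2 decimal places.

$197.18

Set it up as a linear program. Let x1 = barrels of butane, x2 = barrels of heavy naphtha, x3 = barrels of toluene, x4 = barrels of ethanol, x5 = barrels of raffinate.
Minimize 65.55x1 + 80x2 + 182.18x3 + 90.47x4 + 83.57x5 with:
  98.3x1 + 63.6x2 + 118.6x3 + 118.4x4 + 65x5 ≥ 288.2   (octane-barrels)
  4.05x1 + 5.51x2 + 5.59x3 + 3.23x4 + 5.02x5 ≥ 3.93   (energy)
  131.9x4 ≥ 57.2   (oxygenate mass)
  x1, x2, x3, x4, x5 ≥ 0.
The cheapest feasible vertex uses only butane, ethanol; heavy naphtha, toluene, raffinate are not used. Binding constraints: octane-barrels and oxygenate mass.
Solving gives x1 = 2.4095, x4 = 0.43366.
Cost = 65.55·2.4095 + 90.47·0.43366 = 197.1759.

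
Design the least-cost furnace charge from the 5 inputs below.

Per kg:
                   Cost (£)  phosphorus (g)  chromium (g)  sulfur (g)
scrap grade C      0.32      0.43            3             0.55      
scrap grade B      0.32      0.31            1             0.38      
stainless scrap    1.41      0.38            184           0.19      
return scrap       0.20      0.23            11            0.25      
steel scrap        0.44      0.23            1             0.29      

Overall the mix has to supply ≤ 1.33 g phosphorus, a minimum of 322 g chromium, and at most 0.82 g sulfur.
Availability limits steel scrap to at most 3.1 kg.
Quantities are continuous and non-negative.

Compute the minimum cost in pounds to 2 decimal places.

Let x1 = kg of scrap grade C, x2 = kg of scrap grade B, x3 = kg of stainless scrap, x4 = kg of return scrap, x5 = kg of steel scrap.
Minimize 0.32x1 + 0.32x2 + 1.41x3 + 0.2x4 + 0.44x5 subject to:
  0.43x1 + 0.31x2 + 0.38x3 + 0.23x4 + 0.23x5 ≤ 1.33   (phosphorus)
  3x1 + 1x2 + 184x3 + 11x4 + 1x5 ≥ 322   (chromium)
  0.55x1 + 0.38x2 + 0.19x3 + 0.25x4 + 0.29x5 ≤ 0.82   (sulfur)
  x5 ≤ 3.1
  x1, x2, x3, x4, x5 ≥ 0.
At the optimum only stainless scrap is positive (scrap grade C, scrap grade B, return scrap, steel scrap = 0). Binding constraint: chromium.
Solving gives x3 = 1.75.
Cost = 1.41·1.75 = 2.4675.

£2.47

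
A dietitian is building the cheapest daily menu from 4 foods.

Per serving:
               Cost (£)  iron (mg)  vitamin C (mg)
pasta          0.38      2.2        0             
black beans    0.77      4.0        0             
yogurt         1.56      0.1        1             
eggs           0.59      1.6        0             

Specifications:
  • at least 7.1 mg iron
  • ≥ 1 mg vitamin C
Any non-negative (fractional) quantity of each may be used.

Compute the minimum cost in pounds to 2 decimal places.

£2.77

Let x1 = servings of pasta, x2 = servings of black beans, x3 = servings of yogurt, x4 = servings of eggs.
Minimize 0.38x1 + 0.77x2 + 1.56x3 + 0.59x4 subject to:
  2.2x1 + 4x2 + 0.1x3 + 1.6x4 ≥ 7.1   (iron)
  1x3 ≥ 1   (vitamin C)
  x1, x2, x3, x4 ≥ 0.
The optimal basis is {pasta, yogurt}; black beans, eggs drop out. The iron and vitamin C requirements are met with equality.
Optimal quantities: pasta = 3.182 servings, yogurt = 1 serving.
Objective = 0.38·3.182 + 1.56·1 = 2.7692.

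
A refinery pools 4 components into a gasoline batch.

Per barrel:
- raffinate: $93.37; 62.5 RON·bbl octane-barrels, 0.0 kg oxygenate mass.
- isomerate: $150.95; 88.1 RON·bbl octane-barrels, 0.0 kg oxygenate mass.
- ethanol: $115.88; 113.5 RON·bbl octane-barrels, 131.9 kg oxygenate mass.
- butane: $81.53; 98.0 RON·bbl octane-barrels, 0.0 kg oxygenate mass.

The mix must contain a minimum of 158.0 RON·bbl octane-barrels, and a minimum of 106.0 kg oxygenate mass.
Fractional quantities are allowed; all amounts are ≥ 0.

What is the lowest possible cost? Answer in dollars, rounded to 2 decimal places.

$148.69

Let x1 = barrels of raffinate, x2 = barrels of isomerate, x3 = barrels of ethanol, x4 = barrels of butane.
Minimize 93.37x1 + 150.95x2 + 115.88x3 + 81.53x4 subject to:
  62.5x1 + 88.1x2 + 113.5x3 + 98x4 ≥ 158   (octane-barrels)
  131.9x3 ≥ 106   (oxygenate mass)
  x1, x2, x3, x4 ≥ 0.
The minimum-cost mix takes nothing from raffinate, isomerate — only ethanol, butane. There the octane-barrels and oxygenate mass constraints are tight.
That vertex is x3 = 0.80364, x4 = 0.6815.
Objective = 115.88·0.80364 + 81.53·0.6815 = 148.6885.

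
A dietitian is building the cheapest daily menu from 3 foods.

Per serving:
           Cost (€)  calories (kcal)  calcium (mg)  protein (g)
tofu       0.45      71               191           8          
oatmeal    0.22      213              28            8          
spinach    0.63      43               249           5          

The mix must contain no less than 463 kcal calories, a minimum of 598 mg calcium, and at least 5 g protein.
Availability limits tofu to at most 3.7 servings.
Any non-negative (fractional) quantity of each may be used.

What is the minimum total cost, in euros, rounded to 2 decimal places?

€1.59

Let x1 = servings of tofu, x2 = servings of oatmeal, x3 = servings of spinach.
Minimise 0.45x1 + 0.22x2 + 0.63x3 subject to:
  71x1 + 213x2 + 43x3 ≥ 463   (calories)
  191x1 + 28x2 + 249x3 ≥ 598   (calcium)
  8x1 + 8x2 + 5x3 ≥ 5   (protein)
  x1 ≤ 3.7
  x1, x2, x3 ≥ 0.
At the optimum only tofu, oatmeal are positive (spinach = 0). The calories and calcium requirements are met with equality.
Solving gives x1 = 2.957, x2 = 1.188.
Total cost: 0.45·2.957 + 0.22·1.188 = 1.5920.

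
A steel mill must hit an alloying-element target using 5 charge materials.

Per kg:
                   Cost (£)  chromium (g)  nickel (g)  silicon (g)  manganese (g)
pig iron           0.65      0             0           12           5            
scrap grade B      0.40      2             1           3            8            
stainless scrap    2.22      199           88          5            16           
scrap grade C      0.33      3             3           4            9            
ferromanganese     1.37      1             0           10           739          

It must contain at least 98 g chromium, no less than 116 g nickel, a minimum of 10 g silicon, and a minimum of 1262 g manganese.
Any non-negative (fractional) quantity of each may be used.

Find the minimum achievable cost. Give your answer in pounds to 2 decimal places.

£5.23

Let x1 = kg of pig iron, x2 = kg of scrap grade B, x3 = kg of stainless scrap, x4 = kg of scrap grade C, x5 = kg of ferromanganese.
Minimise 0.65x1 + 0.4x2 + 2.22x3 + 0.33x4 + 1.37x5 with:
  2x2 + 199x3 + 3x4 + 1x5 ≥ 98   (chromium)
  1x2 + 88x3 + 3x4 ≥ 116   (nickel)
  12x1 + 3x2 + 5x3 + 4x4 + 10x5 ≥ 10   (silicon)
  5x1 + 8x2 + 16x3 + 9x4 + 739x5 ≥ 1262   (manganese)
  x1, x2, x3, x4, x5 ≥ 0.
At the optimum only stainless scrap, ferromanganese are positive (pig iron, scrap grade B, scrap grade C = 0). Binding constraints: nickel and manganese.
That vertex is x3 = 1.318, x5 = 1.679.
Hence cost = 2.22·1.318 + 1.37·1.679 = £5.2262.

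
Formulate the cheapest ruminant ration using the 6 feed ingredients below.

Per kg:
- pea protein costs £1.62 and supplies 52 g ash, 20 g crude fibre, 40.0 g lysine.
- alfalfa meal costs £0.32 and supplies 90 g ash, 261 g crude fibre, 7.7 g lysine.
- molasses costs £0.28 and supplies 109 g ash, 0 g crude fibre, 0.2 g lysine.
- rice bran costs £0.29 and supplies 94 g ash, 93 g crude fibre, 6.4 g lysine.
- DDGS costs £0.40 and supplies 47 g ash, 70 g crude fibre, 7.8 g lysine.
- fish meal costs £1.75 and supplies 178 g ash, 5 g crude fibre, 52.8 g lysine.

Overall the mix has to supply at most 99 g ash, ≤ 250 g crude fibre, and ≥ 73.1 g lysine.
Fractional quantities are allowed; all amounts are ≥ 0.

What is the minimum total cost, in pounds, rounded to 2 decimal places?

Let x1 = kg of pea protein, x2 = kg of alfalfa meal, x3 = kg of molasses, x4 = kg of rice bran, x5 = kg of DDGS, x6 = kg of fish meal.
Minimize 1.62x1 + 0.32x2 + 0.28x3 + 0.29x4 + 0.4x5 + 1.75x6 with:
  52x1 + 90x2 + 109x3 + 94x4 + 47x5 + 178x6 ≤ 99   (ash)
  20x1 + 261x2 + 93x4 + 70x5 + 5x6 ≤ 250   (crude fibre)
  40x1 + 7.7x2 + 0.2x3 + 6.4x4 + 7.8x5 + 52.8x6 ≥ 73.1   (lysine)
  x1, x2, x3, x4, x5, x6 ≥ 0.
The cheapest feasible vertex uses only pea protein, fish meal; alfalfa meal, molasses, rice bran, DDGS are not used. The ash and lysine requirements are met with equality.
That vertex is x1 = 1.78, x6 = 0.0363.
Cost = 1.62·1.78 + 1.75·0.0363 = 2.9471.

£2.95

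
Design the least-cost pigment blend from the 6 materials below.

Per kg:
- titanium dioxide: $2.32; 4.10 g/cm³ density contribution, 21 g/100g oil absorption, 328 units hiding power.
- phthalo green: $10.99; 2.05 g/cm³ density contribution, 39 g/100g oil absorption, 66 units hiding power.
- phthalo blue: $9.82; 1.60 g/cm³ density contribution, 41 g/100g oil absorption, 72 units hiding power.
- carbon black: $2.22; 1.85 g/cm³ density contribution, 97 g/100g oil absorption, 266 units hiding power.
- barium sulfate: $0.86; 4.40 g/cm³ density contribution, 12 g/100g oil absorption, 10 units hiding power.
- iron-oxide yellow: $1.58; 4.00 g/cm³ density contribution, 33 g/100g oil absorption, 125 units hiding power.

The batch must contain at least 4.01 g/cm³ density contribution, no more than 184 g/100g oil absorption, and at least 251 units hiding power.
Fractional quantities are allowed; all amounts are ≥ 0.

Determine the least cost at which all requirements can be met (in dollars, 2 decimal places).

$1.94

Let x1 = kg of titanium dioxide, x2 = kg of phthalo green, x3 = kg of phthalo blue, x4 = kg of carbon black, x5 = kg of barium sulfate, x6 = kg of iron-oxide yellow.
Minimize 2.32x1 + 10.99x2 + 9.82x3 + 2.22x4 + 0.86x5 + 1.58x6 with:
  4.1x1 + 2.05x2 + 1.6x3 + 1.85x4 + 4.4x5 + 4x6 ≥ 4.01   (density contribution)
  21x1 + 39x2 + 41x3 + 97x4 + 12x5 + 33x6 ≤ 184   (oil absorption)
  328x1 + 66x2 + 72x3 + 266x4 + 10x5 + 125x6 ≥ 251   (hiding power)
  x1, x2, x3, x4, x5, x6 ≥ 0.
The optimal basis is {titanium dioxide, barium sulfate}; phthalo green, phthalo blue, carbon black, iron-oxide yellow drop out. Binding constraints: density contribution and hiding power.
Solving gives x1 = 0.759, x5 = 0.2041.
Total cost: 2.32·0.759 + 0.86·0.2041 = 1.9364.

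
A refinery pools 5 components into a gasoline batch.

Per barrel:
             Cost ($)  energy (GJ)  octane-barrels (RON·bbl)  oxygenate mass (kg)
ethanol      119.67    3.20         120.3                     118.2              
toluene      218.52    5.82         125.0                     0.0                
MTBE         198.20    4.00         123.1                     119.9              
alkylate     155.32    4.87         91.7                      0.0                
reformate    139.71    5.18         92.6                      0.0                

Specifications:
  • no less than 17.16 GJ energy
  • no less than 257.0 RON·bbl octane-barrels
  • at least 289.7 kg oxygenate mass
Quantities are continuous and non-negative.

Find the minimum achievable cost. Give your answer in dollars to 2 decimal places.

This is a linear program. Let x1 = barrels of ethanol, x2 = barrels of toluene, x3 = barrels of MTBE, x4 = barrels of alkylate, x5 = barrels of reformate.
min 119.67x1 + 218.52x2 + 198.2x3 + 155.32x4 + 139.71x5 s.t.:
  3.2x1 + 5.82x2 + 4x3 + 4.87x4 + 5.18x5 ≥ 17.16   (energy)
  120.3x1 + 125x2 + 123.1x3 + 91.7x4 + 92.6x5 ≥ 257   (octane-barrels)
  118.2x1 + 119.9x3 ≥ 289.7   (oxygenate mass)
  x1, x2, x3, x4, x5 ≥ 0.
The cheapest feasible vertex uses only ethanol, reformate; toluene, MTBE, alkylate are not used. There the energy and oxygenate mass constraints are tight.
So ethanol = 2.45093 barrels, reformate = 1.79865 barrels.
Hence cost = 119.67·2.45093 + 139.71·1.79865 = $544.5922.

$544.59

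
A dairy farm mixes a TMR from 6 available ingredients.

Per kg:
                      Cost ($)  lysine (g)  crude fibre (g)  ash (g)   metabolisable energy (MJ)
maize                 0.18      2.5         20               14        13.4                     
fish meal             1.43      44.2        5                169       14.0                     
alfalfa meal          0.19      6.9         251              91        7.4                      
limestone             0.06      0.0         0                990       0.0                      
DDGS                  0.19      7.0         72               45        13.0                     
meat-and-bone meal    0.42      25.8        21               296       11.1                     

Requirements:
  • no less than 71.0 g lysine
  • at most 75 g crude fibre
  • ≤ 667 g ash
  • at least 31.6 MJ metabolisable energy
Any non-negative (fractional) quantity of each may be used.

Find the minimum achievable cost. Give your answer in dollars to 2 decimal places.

$1.47

Set it up as a linear program. Let x1 = kg of maize, x2 = kg of fish meal, x3 = kg of alfalfa meal, x4 = kg of limestone, x5 = kg of DDGS, x6 = kg of meat-and-bone meal.
min 0.18x1 + 1.43x2 + 0.19x3 + 0.06x4 + 0.19x5 + 0.42x6 subject to:
  2.5x1 + 44.2x2 + 6.9x3 + 7x5 + 25.8x6 ≥ 71   (lysine)
  20x1 + 5x2 + 251x3 + 72x5 + 21x6 ≤ 75   (crude fibre)
  14x1 + 169x2 + 91x3 + 990x4 + 45x5 + 296x6 ≤ 667   (ash)
  13.4x1 + 14x2 + 7.4x3 + 13x5 + 11.1x6 ≥ 31.6   (metabolisable energy)
  x1, x2, x3, x4, x5, x6 ≥ 0.
The cheapest feasible vertex uses only fish meal, DDGS, meat-and-bone meal; maize, alfalfa meal, limestone are not used. The lysine, ash, metabolisable energy requirements are met with equality.
Optimal quantities: fish meal = 0.4043 kg, DDGS = 0.3085 kg, meat-and-bone meal = 1.976 kg.
Total cost: 1.43·0.4043 + 0.19·0.3085 + 0.42·1.976 = 1.4667.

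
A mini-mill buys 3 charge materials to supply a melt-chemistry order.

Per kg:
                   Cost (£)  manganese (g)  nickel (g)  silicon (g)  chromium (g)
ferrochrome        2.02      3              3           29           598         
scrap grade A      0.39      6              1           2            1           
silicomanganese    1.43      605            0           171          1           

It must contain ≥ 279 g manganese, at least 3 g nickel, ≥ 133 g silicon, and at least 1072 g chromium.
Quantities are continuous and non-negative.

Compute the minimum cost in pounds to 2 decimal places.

£4.30

Let x1 = kg of ferrochrome, x2 = kg of scrap grade A, x3 = kg of silicomanganese.
Minimize 2.02x1 + 0.39x2 + 1.43x3 with:
  3x1 + 6x2 + 605x3 ≥ 279   (manganese)
  3x1 + 1x2 ≥ 3   (nickel)
  29x1 + 2x2 + 171x3 ≥ 133   (silicon)
  598x1 + 1x2 + 1x3 ≥ 1072   (chromium)
  x1, x2, x3 ≥ 0.
The minimum-cost mix takes nothing from scrap grade A — only ferrochrome, silicomanganese. The silicon and chromium requirements are met with equality.
So ferrochrome = 1.792 kg, silicomanganese = 0.4739 kg.
Total cost: 2.02·1.792 + 1.43·0.4739 = 4.2975.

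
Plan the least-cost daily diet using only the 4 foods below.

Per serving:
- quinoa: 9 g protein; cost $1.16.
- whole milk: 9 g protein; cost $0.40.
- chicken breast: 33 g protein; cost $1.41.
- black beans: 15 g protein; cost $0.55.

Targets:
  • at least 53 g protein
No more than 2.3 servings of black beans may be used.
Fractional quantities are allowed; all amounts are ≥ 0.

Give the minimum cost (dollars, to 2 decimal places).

This is a linear program. Let x1 = servings of quinoa, x2 = servings of whole milk, x3 = servings of chicken breast, x4 = servings of black beans.
min 1.16x1 + 0.4x2 + 1.41x3 + 0.55x4 with:
  9x1 + 9x2 + 33x3 + 15x4 ≥ 53   (protein)
  x4 ≤ 2.3
  x1, x2, x3, x4 ≥ 0.
The cheapest feasible vertex uses only chicken breast, black beans; quinoa, whole milk are not used. Binding constraints: protein and the black beans cap.
Solving gives x3 = 0.5606, x4 = 2.3.
Objective = 1.41·0.5606 + 0.55·2.3 = 2.0554.

$2.06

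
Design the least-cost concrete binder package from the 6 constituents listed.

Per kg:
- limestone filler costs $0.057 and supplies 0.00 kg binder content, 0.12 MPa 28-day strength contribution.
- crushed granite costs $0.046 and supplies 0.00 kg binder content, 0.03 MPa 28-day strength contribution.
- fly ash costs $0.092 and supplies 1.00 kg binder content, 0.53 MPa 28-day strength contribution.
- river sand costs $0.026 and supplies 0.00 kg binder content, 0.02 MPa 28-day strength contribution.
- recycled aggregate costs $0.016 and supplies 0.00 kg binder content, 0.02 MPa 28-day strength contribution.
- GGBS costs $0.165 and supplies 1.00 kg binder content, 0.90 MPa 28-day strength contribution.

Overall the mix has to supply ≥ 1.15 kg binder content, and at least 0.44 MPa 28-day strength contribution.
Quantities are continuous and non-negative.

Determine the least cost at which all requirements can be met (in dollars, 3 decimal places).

$0.106

This is a linear program. Let x1 = kg of limestone filler, x2 = kg of crushed granite, x3 = kg of fly ash, x4 = kg of river sand, x5 = kg of recycled aggregate, x6 = kg of GGBS.
Minimize 0.057x1 + 0.046x2 + 0.092x3 + 0.026x4 + 0.016x5 + 0.165x6 subject to:
  1x3 + 1x6 ≥ 1.15   (binder content)
  0.12x1 + 0.03x2 + 0.53x3 + 0.02x4 + 0.02x5 + 0.9x6 ≥ 0.44   (28-day strength contribution)
  x1, x2, x3, x4, x5, x6 ≥ 0.
The cheapest feasible vertex uses only fly ash; limestone filler, crushed granite, river sand, recycled aggregate, GGBS are not used. The binder content requirement is met with equality.
Solving gives x3 = 1.15.
Hence cost = 0.092·1.15 = $0.10580.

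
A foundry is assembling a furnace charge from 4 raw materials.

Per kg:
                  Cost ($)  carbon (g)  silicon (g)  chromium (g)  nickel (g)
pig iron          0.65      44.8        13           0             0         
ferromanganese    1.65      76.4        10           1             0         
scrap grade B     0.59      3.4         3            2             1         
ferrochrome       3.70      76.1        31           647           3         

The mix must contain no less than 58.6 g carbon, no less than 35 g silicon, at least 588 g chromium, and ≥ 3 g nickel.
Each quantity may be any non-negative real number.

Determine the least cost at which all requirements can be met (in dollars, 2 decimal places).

$3.82

Let x1 = kg of pig iron, x2 = kg of ferromanganese, x3 = kg of scrap grade B, x4 = kg of ferrochrome.
Minimise 0.65x1 + 1.65x2 + 0.59x3 + 3.7x4 s.t.:
  44.8x1 + 76.4x2 + 3.4x3 + 76.1x4 ≥ 58.6   (carbon)
  13x1 + 10x2 + 3x3 + 31x4 ≥ 35   (silicon)
  1x2 + 2x3 + 647x4 ≥ 588   (chromium)
  1x3 + 3x4 ≥ 3   (nickel)
  x1, x2, x3, x4 ≥ 0.
The minimum-cost mix takes nothing from ferromanganese — only pig iron, scrap grade B, ferrochrome. There the silicon, chromium, nickel constraints are tight.
That vertex is x1 = 0.4635, x3 = 0.2761, x4 = 0.908.
Cost = 0.65·0.4635 + 0.59·0.2761 + 3.7·0.908 = 3.8238.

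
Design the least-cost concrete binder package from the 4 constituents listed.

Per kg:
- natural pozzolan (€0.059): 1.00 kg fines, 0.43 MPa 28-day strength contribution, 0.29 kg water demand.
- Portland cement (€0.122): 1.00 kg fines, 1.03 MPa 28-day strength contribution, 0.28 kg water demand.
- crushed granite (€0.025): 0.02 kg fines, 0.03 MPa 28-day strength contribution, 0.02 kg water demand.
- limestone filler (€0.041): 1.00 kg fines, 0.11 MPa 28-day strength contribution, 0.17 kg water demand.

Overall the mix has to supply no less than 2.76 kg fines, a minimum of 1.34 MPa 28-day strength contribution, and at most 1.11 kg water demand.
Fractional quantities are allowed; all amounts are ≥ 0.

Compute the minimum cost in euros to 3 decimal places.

Let x1 = kg of natural pozzolan, x2 = kg of Portland cement, x3 = kg of crushed granite, x4 = kg of limestone filler.
Minimize 0.059x1 + 0.122x2 + 0.025x3 + 0.041x4 subject to:
  1x1 + 1x2 + 0.02x3 + 1x4 ≥ 2.76   (fines)
  0.43x1 + 1.03x2 + 0.03x3 + 0.11x4 ≥ 1.34   (28-day strength contribution)
  0.29x1 + 0.28x2 + 0.02x3 + 0.17x4 ≤ 1.11   (water demand)
  x1, x2, x3, x4 ≥ 0.
The minimum-cost mix takes nothing from crushed granite, limestone filler — only natural pozzolan, Portland cement. The fines and 28-day strength contribution requirements are met with equality.
Optimal quantities: natural pozzolan = 2.505 kg, Portland cement = 0.2553 kg.
Objective = 0.059·2.505 + 0.122·0.2553 = 0.17894.

€0.179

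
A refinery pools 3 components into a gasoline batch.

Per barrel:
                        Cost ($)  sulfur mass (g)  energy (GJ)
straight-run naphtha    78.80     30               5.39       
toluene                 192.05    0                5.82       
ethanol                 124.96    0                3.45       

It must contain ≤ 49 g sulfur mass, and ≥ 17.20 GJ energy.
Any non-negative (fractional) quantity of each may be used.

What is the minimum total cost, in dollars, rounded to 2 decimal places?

$405.77

Let x1 = barrels of straight-run naphtha, x2 = barrels of toluene, x3 = barrels of ethanol.
min 78.8x1 + 192.05x2 + 124.96x3 subject to:
  30x1 ≤ 49   (sulfur mass)
  5.39x1 + 5.82x2 + 3.45x3 ≥ 17.2   (energy)
  x1, x2, x3 ≥ 0.
The minimum-cost mix takes nothing from ethanol — only straight-run naphtha, toluene. There the sulfur mass and energy constraints are tight.
So straight-run naphtha = 1.6333 barrels, toluene = 1.4427 barrels.
Hence cost = 78.8·1.6333 + 192.05·1.4427 = $405.7746.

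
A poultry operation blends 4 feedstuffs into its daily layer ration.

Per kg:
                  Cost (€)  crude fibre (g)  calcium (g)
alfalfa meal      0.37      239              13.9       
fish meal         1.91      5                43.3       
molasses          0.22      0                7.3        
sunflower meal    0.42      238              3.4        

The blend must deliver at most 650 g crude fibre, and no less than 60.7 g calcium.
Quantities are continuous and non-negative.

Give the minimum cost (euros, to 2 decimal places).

This is a linear program. Let x1 = kg of alfalfa meal, x2 = kg of fish meal, x3 = kg of molasses, x4 = kg of sunflower meal.
Minimize 0.37x1 + 1.91x2 + 0.22x3 + 0.42x4 with:
  239x1 + 5x2 + 238x4 ≤ 650   (crude fibre)
  13.9x1 + 43.3x2 + 7.3x3 + 3.4x4 ≥ 60.7   (calcium)
  x1, x2, x3, x4 ≥ 0.
At the optimum only alfalfa meal, molasses are positive (fish meal, sunflower meal = 0). There the crude fibre and calcium constraints are tight.
Optimal quantities: alfalfa meal = 2.72 kg, molasses = 3.137 kg.
Cost = 0.37·2.72 + 0.22·3.137 = 1.6965.

€1.70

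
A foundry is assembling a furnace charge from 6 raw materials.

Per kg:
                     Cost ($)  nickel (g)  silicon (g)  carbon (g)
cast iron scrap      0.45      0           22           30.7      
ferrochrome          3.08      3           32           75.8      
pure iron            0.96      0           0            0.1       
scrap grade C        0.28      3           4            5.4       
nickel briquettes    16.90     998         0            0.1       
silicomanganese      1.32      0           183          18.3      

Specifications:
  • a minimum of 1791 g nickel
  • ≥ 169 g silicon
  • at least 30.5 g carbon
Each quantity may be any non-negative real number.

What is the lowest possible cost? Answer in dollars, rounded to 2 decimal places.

$31.68

Let x1 = kg of cast iron scrap, x2 = kg of ferrochrome, x3 = kg of pure iron, x4 = kg of scrap grade C, x5 = kg of nickel briquettes, x6 = kg of silicomanganese.
Minimize 0.45x1 + 3.08x2 + 0.96x3 + 0.28x4 + 16.9x5 + 1.32x6 subject to:
  3x2 + 3x4 + 998x5 ≥ 1791   (nickel)
  22x1 + 32x2 + 4x4 + 183x6 ≥ 169   (silicon)
  30.7x1 + 75.8x2 + 0.1x3 + 5.4x4 + 0.1x5 + 18.3x6 ≥ 30.5   (carbon)
  x1, x2, x3, x4, x5, x6 ≥ 0.
The optimal basis is {cast iron scrap, nickel briquettes, silicomanganese}; ferrochrome, pure iron, scrap grade C drop out. Binding constraints: nickel, silicon, carbon.
Solving gives x1 = 0.4709, x5 = 1.7946, x6 = 0.86689.
Total cost: 0.45·0.4709 + 16.9·1.7946 + 1.32·0.86689 = 31.6849.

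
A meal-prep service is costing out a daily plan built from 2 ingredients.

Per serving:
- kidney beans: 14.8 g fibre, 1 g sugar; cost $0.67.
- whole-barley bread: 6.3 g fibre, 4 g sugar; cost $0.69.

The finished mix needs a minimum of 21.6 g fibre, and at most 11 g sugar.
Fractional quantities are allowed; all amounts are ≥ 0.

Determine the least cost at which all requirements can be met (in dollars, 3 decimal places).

$0.978

Let x1 = servings of kidney beans, x2 = servings of whole-barley bread.
Minimize 0.67x1 + 0.69x2 s.t.:
  14.8x1 + 6.3x2 ≥ 21.6   (fibre)
  1x1 + 4x2 ≤ 11   (sugar)
  x1, x2 ≥ 0.
The optimal basis is {kidney beans}; whole-barley bread drops out. There the fibre constraint is tight.
Optimal quantities: kidney beans = 1.459 servings.
Total cost: 0.67·1.459 = 0.97753.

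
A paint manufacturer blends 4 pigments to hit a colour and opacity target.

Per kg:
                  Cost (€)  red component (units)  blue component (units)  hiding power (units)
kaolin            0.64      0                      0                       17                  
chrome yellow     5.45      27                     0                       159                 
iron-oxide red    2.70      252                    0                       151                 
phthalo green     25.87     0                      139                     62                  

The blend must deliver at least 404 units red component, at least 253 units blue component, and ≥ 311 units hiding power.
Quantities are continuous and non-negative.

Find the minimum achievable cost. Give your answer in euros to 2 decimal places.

€51.42

Let x1 = kg of kaolin, x2 = kg of chrome yellow, x3 = kg of iron-oxide red, x4 = kg of phthalo green.
Minimize 0.64x1 + 5.45x2 + 2.7x3 + 25.87x4 with:
  27x2 + 252x3 ≥ 404   (red component)
  139x4 ≥ 253   (blue component)
  17x1 + 159x2 + 151x3 + 62x4 ≥ 311   (hiding power)
  x1, x2, x3, x4 ≥ 0.
The optimal basis is {iron-oxide red, phthalo green}; kaolin, chrome yellow drop out. Binding constraints: red component and blue component.
So iron-oxide red = 1.60317 kg, phthalo green = 1.82014 kg.
Hence cost = 2.7·1.60317 + 25.87·1.82014 = €51.4156.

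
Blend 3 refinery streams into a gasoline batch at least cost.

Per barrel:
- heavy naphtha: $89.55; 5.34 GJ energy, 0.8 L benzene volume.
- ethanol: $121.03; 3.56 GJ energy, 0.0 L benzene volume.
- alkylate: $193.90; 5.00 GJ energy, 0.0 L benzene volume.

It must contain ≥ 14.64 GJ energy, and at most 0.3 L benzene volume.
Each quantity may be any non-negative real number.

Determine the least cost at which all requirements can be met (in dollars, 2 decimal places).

$463.22

Treat it as an LP. Let x1 = barrels of heavy naphtha, x2 = barrels of ethanol, x3 = barrels of alkylate.
Minimise 89.55x1 + 121.03x2 + 193.9x3 with:
  5.34x1 + 3.56x2 + 5x3 ≥ 14.64   (energy)
  0.8x1 ≤ 0.3   (benzene volume)
  x1, x2, x3 ≥ 0.
The optimal basis is {heavy naphtha, ethanol}; alkylate drops out. The energy and benzene volume requirements are met with equality.
Optimal quantities: heavy naphtha = 0.375 barrels, ethanol = 3.54986 barrels.
Hence cost = 89.55·0.375 + 121.03·3.54986 = $463.2208.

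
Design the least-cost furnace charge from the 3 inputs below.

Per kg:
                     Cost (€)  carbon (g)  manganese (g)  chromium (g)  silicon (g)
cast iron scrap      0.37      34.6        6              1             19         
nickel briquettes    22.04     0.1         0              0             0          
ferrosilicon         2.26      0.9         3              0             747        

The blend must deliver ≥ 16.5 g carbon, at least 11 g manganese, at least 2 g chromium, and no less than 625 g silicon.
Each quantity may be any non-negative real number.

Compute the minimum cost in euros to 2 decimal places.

€2.52

Treat it as an LP. Let x1 = kg of cast iron scrap, x2 = kg of nickel briquettes, x3 = kg of ferrosilicon.
min 0.37x1 + 22.04x2 + 2.26x3 subject to:
  34.6x1 + 0.1x2 + 0.9x3 ≥ 16.5   (carbon)
  6x1 + 3x3 ≥ 11   (manganese)
  1x1 ≥ 2   (chromium)
  19x1 + 747x3 ≥ 625   (silicon)
  x1, x2, x3 ≥ 0.
The optimal basis is {cast iron scrap, ferrosilicon}; nickel briquettes drops out. The chromium and silicon requirements are met with equality.
So cast iron scrap = 2 kg, ferrosilicon = 0.7858 kg.
Total cost: 0.37·2 + 2.26·0.7858 = 2.5159.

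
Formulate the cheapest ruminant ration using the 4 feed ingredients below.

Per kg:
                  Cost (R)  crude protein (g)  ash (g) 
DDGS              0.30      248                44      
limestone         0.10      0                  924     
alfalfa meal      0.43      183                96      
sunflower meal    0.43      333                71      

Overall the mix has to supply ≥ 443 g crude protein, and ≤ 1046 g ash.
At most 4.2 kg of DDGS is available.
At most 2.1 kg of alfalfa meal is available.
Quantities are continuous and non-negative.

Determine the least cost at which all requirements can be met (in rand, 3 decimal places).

Let x1 = kg of DDGS, x2 = kg of limestone, x3 = kg of alfalfa meal, x4 = kg of sunflower meal.
Minimize 0.3x1 + 0.1x2 + 0.43x3 + 0.43x4 with:
  248x1 + 183x3 + 333x4 ≥ 443   (crude protein)
  44x1 + 924x2 + 96x3 + 71x4 ≤ 1046   (ash)
  x1 ≤ 4.2
  x3 ≤ 2.1
  x1, x2, x3, x4 ≥ 0.
The optimal basis is {DDGS}; limestone, alfalfa meal, sunflower meal drop out. The crude protein requirement is met with equality.
So DDGS = 1.786 kg.
Hence cost = 0.3·1.786 = R0.53580.

R0.536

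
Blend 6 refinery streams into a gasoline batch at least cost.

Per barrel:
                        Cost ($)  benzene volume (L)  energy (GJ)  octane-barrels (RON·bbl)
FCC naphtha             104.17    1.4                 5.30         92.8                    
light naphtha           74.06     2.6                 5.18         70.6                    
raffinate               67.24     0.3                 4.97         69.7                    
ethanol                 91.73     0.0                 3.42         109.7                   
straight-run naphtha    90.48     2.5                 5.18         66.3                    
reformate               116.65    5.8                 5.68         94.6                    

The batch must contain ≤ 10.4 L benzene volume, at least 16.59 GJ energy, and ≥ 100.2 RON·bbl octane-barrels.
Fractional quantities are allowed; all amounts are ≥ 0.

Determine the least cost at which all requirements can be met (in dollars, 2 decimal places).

Treat it as an LP. Let x1 = barrels of FCC naphtha, x2 = barrels of light naphtha, x3 = barrels of raffinate, x4 = barrels of ethanol, x5 = barrels of straight-run naphtha, x6 = barrels of reformate.
Minimize 104.17x1 + 74.06x2 + 67.24x3 + 91.73x4 + 90.48x5 + 116.65x6 with:
  1.4x1 + 2.6x2 + 0.3x3 + 2.5x5 + 5.8x6 ≤ 10.4   (benzene volume)
  5.3x1 + 5.18x2 + 4.97x3 + 3.42x4 + 5.18x5 + 5.68x6 ≥ 16.59   (energy)
  92.8x1 + 70.6x2 + 69.7x3 + 109.7x4 + 66.3x5 + 94.6x6 ≥ 100.2   (octane-barrels)
  x1, x2, x3, x4, x5, x6 ≥ 0.
The cheapest feasible vertex uses only raffinate; FCC naphtha, light naphtha, ethanol, straight-run naphtha, reformate are not used. Binding constraint: energy.
So raffinate = 3.338 barrels.
Total cost: 67.24·3.338 = 224.4471.

$224.45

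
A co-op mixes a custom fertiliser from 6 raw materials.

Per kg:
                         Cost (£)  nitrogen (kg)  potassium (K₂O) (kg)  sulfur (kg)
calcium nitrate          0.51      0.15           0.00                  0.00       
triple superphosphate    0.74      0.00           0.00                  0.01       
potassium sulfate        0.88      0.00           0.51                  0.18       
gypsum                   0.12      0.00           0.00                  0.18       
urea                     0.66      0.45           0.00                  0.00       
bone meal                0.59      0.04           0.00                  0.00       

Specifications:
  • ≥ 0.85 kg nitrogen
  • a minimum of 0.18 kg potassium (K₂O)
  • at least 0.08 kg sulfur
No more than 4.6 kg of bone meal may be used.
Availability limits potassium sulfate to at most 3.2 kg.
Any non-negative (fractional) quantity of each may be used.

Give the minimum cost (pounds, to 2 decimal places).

Let x1 = kg of calcium nitrate, x2 = kg of triple superphosphate, x3 = kg of potassium sulfate, x4 = kg of gypsum, x5 = kg of urea, x6 = kg of bone meal.
min 0.51x1 + 0.74x2 + 0.88x3 + 0.12x4 + 0.66x5 + 0.59x6 s.t.:
  0.15x1 + 0.45x5 + 0.04x6 ≥ 0.85   (nitrogen)
  0.51x3 ≥ 0.18   (potassium (K₂O))
  0.01x2 + 0.18x3 + 0.18x4 ≥ 0.08   (sulfur)
  x6 ≤ 4.6
  x3 ≤ 3.2
  x1, x2, x3, x4, x5, x6 ≥ 0.
At the optimum only potassium sulfate, gypsum, urea are positive (calcium nitrate, triple superphosphate, bone meal = 0). The nitrogen, potassium (K₂O), sulfur requirements are met with equality.
Optimal quantities: potassium sulfate = 0.3529 kg, gypsum = 0.0915 kg, urea = 1.889 kg.
Objective = 0.88·0.3529 + 0.12·0.0915 + 0.66·1.889 = 1.5683.

£1.57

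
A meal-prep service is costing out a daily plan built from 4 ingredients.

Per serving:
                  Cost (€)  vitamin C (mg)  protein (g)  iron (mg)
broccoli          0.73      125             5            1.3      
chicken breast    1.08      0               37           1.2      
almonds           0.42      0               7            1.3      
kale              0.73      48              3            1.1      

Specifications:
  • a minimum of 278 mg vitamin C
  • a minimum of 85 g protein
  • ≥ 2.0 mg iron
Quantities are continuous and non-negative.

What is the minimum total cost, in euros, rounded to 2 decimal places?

€3.78

Treat it as an LP. Let x1 = servings of broccoli, x2 = servings of chicken breast, x3 = servings of almonds, x4 = servings of kale.
min 0.73x1 + 1.08x2 + 0.42x3 + 0.73x4 s.t.:
  125x1 + 48x4 ≥ 278   (vitamin C)
  5x1 + 37x2 + 7x3 + 3x4 ≥ 85   (protein)
  1.3x1 + 1.2x2 + 1.3x3 + 1.1x4 ≥ 2   (iron)
  x1, x2, x3, x4 ≥ 0.
The optimal basis is {broccoli, chicken breast}; almonds, kale drop out. There the vitamin C and protein constraints are tight.
Solving gives x1 = 2.224, x2 = 1.997.
Cost = 0.73·2.224 + 1.08·1.997 = 3.7803.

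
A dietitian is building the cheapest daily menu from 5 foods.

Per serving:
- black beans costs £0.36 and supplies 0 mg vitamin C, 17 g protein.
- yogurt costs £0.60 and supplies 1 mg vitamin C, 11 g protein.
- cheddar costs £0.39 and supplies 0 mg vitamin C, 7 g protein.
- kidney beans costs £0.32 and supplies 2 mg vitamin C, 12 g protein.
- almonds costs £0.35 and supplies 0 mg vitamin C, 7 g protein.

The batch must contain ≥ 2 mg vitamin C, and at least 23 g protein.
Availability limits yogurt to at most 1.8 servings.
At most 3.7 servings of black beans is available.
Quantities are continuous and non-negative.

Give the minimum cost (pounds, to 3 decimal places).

This is a linear program. Let x1 = servings of black beans, x2 = servings of yogurt, x3 = servings of cheddar, x4 = servings of kidney beans, x5 = servings of almonds.
min 0.36x1 + 0.6x2 + 0.39x3 + 0.32x4 + 0.35x5 subject to:
  1x2 + 2x4 ≥ 2   (vitamin C)
  17x1 + 11x2 + 7x3 + 12x4 + 7x5 ≥ 23   (protein)
  x2 ≤ 1.8
  x1 ≤ 3.7
  x1, x2, x3, x4, x5 ≥ 0.
The minimum-cost mix takes nothing from yogurt, cheddar, almonds — only black beans, kidney beans. There the vitamin C and protein constraints are tight.
Optimal quantities: black beans = 0.6471 servings, kidney beans = 1 serving.
Objective = 0.36·0.6471 + 0.32·1 = 0.55296.

£0.553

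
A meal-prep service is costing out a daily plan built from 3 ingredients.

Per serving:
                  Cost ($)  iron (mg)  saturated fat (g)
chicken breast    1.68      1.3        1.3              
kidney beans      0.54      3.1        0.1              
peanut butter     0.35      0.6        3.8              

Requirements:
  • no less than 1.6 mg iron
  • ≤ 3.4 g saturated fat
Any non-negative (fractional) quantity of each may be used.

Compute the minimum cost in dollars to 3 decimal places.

$0.279

Set it up as a linear program. Let x1 = servings of chicken breast, x2 = servings of kidney beans, x3 = servings of peanut butter.
min 1.68x1 + 0.54x2 + 0.35x3 with:
  1.3x1 + 3.1x2 + 0.6x3 ≥ 1.6   (iron)
  1.3x1 + 0.1x2 + 3.8x3 ≤ 3.4   (saturated fat)
  x1, x2, x3 ≥ 0.
The minimum-cost mix takes nothing from chicken breast, peanut butter — only kidney beans. Binding constraint: iron.
Solving gives x2 = 0.5161.
Total cost: 0.54·0.5161 = 0.27869.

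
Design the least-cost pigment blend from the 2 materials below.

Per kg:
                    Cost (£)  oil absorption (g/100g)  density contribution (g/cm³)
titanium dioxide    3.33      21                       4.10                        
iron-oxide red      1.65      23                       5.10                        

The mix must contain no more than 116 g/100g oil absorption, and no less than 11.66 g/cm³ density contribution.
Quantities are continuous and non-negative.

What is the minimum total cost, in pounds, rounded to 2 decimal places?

Let x1 = kg of titanium dioxide, x2 = kg of iron-oxide red.
min 3.33x1 + 1.65x2 with:
  21x1 + 23x2 ≤ 116   (oil absorption)
  4.1x1 + 5.1x2 ≥ 11.66   (density contribution)
  x1, x2 ≥ 0.
The minimum-cost mix takes nothing from titanium dioxide — only iron-oxide red. Binding constraint: density contribution.
Solving gives x2 = 2.286.
Objective = 1.65·2.286 = 3.7719.

£3.77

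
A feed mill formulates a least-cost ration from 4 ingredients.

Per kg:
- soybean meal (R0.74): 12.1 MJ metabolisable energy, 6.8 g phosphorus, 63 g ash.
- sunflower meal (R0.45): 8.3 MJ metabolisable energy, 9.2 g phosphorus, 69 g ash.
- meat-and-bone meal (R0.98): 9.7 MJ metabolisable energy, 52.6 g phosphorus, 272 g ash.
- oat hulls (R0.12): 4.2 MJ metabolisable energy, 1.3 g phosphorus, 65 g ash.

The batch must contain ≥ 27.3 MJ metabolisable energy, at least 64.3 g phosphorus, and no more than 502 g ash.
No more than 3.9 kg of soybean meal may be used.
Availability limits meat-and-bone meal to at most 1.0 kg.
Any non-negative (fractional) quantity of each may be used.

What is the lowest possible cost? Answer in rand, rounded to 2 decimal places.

R1.68

Let x1 = kg of soybean meal, x2 = kg of sunflower meal, x3 = kg of meat-and-bone meal, x4 = kg of oat hulls.
min 0.74x1 + 0.45x2 + 0.98x3 + 0.12x4 with:
  12.1x1 + 8.3x2 + 9.7x3 + 4.2x4 ≥ 27.3   (metabolisable energy)
  6.8x1 + 9.2x2 + 52.6x3 + 1.3x4 ≥ 64.3   (phosphorus)
  63x1 + 69x2 + 272x3 + 65x4 ≤ 502   (ash)
  x1 ≤ 3.9
  x3 ≤ 1
  x1, x2, x3, x4 ≥ 0.
At the optimum only sunflower meal, meat-and-bone meal, oat hulls are positive (soybean meal = 0). There the metabolisable energy, phosphorus, the meat-and-bone meal cap constraints are tight.
Optimal quantities: sunflower meal = 0.9429 kg, meat-and-bone meal = 1 kg, oat hulls = 2.327 kg.
Total cost: 0.45·0.9429 + 0.98·1 + 0.12·2.327 = 1.6835.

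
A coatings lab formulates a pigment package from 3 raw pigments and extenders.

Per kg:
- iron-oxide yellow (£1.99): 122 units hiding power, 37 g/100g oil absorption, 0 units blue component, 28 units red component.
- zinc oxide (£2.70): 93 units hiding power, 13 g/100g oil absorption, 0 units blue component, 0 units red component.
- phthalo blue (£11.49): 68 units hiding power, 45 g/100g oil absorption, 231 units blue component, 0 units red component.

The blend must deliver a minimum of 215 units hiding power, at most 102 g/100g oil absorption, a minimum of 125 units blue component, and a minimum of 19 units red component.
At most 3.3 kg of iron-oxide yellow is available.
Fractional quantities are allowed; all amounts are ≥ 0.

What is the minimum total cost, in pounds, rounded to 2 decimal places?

Let x1 = kg of iron-oxide yellow, x2 = kg of zinc oxide, x3 = kg of phthalo blue.
Minimise 1.99x1 + 2.7x2 + 11.49x3 subject to:
  122x1 + 93x2 + 68x3 ≥ 215   (hiding power)
  37x1 + 13x2 + 45x3 ≤ 102   (oil absorption)
  231x3 ≥ 125   (blue component)
  28x1 ≥ 19   (red component)
  x1 ≤ 3.3
  x1, x2, x3 ≥ 0.
At the optimum only iron-oxide yellow, phthalo blue are positive (zinc oxide = 0). Binding constraints: hiding power and blue component.
That vertex is x1 = 1.461, x3 = 0.5411.
Objective = 1.99·1.461 + 11.49·0.5411 = 9.1246.

£9.12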